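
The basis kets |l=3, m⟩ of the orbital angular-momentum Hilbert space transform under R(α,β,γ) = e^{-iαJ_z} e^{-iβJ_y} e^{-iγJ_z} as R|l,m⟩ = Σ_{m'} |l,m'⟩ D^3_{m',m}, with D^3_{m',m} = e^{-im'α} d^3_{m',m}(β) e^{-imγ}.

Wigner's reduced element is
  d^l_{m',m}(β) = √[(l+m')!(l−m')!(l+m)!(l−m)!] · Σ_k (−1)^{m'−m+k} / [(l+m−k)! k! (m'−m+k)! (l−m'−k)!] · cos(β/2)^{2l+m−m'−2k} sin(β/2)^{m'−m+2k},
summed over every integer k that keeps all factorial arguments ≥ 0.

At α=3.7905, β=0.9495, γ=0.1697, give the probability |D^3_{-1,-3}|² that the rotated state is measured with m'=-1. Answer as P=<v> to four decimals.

D^3_{-1,-3}(3.7905,0.9495,0.1697) = e^{-i·-1·3.7905}·d^3_{-1,-3}(0.9495)·e^{-i·-3·0.1697}. Compute d first:
With c≡cos(β/2)=0.889407 and s≡sin(β/2)=0.457116, N=[2·24·1·720]^{1/2}=185.903201
k∈{0} keeps every argument non-negative
  k=0: (−1)^2·185.9032/(48)·0.8894^4·0.4571^2 = +0.506408
d^3_{-1,-3}(0.9495) = +0.506408
|D^3_{-1,-3}|² = |d^3_{-1,-3}(β)|² = (+0.506408)² = 0.256449 (the z-rotation phases have unit modulus)

P=0.2564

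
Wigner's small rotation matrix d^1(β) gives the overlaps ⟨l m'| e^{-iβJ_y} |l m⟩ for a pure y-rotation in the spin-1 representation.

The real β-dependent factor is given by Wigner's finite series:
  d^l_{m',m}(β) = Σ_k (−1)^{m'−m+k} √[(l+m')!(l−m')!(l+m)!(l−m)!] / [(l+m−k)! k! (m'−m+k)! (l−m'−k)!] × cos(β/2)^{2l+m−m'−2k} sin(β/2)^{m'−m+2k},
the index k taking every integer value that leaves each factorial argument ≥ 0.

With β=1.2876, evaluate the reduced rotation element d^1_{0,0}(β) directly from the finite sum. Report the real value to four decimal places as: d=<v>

d^1_{0,0}(β=1.2876) via Wigner's sum:
Half-angle: c=0.799821, s=0.600239. N=√(1·1·1·1)=1.000000
k∈{0,1} keeps every argument non-negative
  k=0: (−1)^0·1.0000/(1)·0.7998^2·0.6002^0 = +0.639713
  k=1: (−1)^1·1.0000/(1)·0.7998^0·0.6002^2 = -0.360287
d^1_{0,0}(1.2876) = +0.639713 -0.360287 = +0.279426

d=0.2794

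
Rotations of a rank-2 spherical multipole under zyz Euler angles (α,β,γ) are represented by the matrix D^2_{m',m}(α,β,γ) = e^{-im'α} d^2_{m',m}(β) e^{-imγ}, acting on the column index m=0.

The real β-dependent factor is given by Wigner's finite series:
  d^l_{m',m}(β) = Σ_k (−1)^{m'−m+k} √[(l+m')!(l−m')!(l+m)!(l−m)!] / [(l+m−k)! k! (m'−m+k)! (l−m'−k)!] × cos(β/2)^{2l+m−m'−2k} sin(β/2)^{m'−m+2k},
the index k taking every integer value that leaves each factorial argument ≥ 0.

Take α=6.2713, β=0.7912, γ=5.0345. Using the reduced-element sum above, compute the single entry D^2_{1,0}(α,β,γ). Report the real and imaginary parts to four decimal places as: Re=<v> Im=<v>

Re=-0.6123 Im=-0.0073

First d^2_{1,0}(β=0.7912), then the phase factors e^{-i(1)α} and e^{-i(0)γ}:
With c≡cos(β/2)=0.922766 and s≡sin(β/2)=0.385362, N=[6·1·2·2]^{1/2}=4.898979
Admissible k: 0..1 (factorial args all ≥0)
  k=0: (−1)^1·4.8990/(2)·0.9228^3·0.3854^1 = -0.741683
  k=1: (−1)^2·4.8990/(2)·0.9228^1·0.3854^3 = +0.129352
d^2_{1,0}(0.7912) = -0.741683 +0.129352 = -0.612331
Phases: e^{-i·(1)·6.2713}=+0.999929+0.011885i, e^{-i·(0)·5.0345}=+1.000000+0.000000i ⇒ D=-0.612288-0.007278i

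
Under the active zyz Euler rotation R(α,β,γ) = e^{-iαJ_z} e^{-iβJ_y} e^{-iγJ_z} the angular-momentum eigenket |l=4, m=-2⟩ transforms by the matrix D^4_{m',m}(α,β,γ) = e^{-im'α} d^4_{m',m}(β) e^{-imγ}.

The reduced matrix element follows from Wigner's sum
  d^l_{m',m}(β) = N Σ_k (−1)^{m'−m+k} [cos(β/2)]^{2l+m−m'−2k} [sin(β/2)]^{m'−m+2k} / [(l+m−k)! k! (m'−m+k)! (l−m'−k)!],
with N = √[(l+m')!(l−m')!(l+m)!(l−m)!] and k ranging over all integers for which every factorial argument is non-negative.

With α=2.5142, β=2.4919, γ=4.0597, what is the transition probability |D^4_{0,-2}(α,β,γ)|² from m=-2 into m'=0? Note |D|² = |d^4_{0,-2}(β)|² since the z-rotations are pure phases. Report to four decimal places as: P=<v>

Split into d^4_{0,-2}(β=2.4919) × two z-phases.
With c≡cos(β/2)=0.319163 and s≡sin(β/2)=0.947700, N=[24·24·2·720]^{1/2}=910.735966
k∈{0,1,2} keeps every argument non-negative
  k=0: (−1)^2·910.7360/(96)·0.3192^6·0.9477^2 = +0.009006
  k=1: (−1)^3·910.7360/(36)·0.3192^4·0.9477^4 = -0.211750
  k=2: (−1)^4·910.7360/(96)·0.3192^2·0.9477^6 = +0.700118
d^4_{0,-2}(2.4919) = +0.009006 -0.211750 +0.700118 = +0.497374
|D^4_{0,-2}|² = |d^4_{0,-2}(β)|² = (+0.497374)² = 0.247381 (the z-rotation phases have unit modulus)

P=0.2474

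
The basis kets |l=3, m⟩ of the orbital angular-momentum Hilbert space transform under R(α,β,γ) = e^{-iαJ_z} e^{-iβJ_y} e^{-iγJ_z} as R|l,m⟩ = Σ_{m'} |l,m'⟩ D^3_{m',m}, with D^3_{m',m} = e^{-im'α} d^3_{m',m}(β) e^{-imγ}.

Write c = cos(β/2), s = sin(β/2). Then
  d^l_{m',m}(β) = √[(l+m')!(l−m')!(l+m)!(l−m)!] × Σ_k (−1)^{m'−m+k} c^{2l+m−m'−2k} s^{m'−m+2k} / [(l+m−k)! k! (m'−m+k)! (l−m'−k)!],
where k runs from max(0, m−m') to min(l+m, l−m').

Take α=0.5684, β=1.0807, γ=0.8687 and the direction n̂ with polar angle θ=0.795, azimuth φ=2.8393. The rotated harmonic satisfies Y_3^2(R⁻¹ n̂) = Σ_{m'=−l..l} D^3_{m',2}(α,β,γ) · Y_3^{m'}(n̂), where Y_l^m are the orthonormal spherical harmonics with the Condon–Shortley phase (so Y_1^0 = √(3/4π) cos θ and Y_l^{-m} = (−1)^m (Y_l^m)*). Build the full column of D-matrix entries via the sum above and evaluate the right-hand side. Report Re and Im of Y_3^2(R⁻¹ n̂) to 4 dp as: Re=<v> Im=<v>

Need the full column D^3_{m',2} for m'=−3..3 at α=0.5684, β=1.0807, γ=0.8687.
cos(β/2)=0.857529, sin(β/2)=0.514436
d^3_{-3,2}: single k=5 term ⇒ +0.075680;  D = +0.075641-0.002436i
d^3_{-2,2}: k∈[4..5] ⇒ +0.257510 -0.018535 = +0.238975;  D = +0.197153-0.135054i
d^3_{-1,2}: k∈[3..4] ⇒ +0.542963 -0.097703 = +0.445261;  D = +0.174129-0.409800i
d^3_{0,2}: k∈[2..3] ⇒ +0.783823 -0.282088 = +0.501736;  D = -0.083205-0.494789i
d^3_{1,2}: k∈[1..2] ⇒ +0.754353 -0.542963 = +0.211390;  D = -0.141756-0.156815i
d^3_{2,2}: k∈[0..1] ⇒ +0.397642 -0.715530 = -0.317888;  D = +0.306591+0.083992i
d^3_{3,2}: single k=0 term ⇒ -0.584320;  D = +0.558048-0.173240i
Y_3^{m'}(θ=0.795,φ=2.8393) and Σ D·Y over m':
  (+0.0756-0.0024i)·(-0.0935-0.1195i)  (+0.1972-0.1351i)·(+0.3001+0.2073i)  (+0.1741-0.4098i)·(-0.3198-0.0997i)  (-0.0832-0.4948i)·(-0.1432+0.0000i)  (-0.1418-0.1568i)·(+0.3198-0.0997i)  (+0.3066+0.0840i)·(+0.3001-0.2073i)  (+0.5580-0.1732i)·(+0.0935-0.1195i)
Y_3^2(R⁻¹ n̂) = +0.075073+0.018799i

Re=0.0751 Im=0.0188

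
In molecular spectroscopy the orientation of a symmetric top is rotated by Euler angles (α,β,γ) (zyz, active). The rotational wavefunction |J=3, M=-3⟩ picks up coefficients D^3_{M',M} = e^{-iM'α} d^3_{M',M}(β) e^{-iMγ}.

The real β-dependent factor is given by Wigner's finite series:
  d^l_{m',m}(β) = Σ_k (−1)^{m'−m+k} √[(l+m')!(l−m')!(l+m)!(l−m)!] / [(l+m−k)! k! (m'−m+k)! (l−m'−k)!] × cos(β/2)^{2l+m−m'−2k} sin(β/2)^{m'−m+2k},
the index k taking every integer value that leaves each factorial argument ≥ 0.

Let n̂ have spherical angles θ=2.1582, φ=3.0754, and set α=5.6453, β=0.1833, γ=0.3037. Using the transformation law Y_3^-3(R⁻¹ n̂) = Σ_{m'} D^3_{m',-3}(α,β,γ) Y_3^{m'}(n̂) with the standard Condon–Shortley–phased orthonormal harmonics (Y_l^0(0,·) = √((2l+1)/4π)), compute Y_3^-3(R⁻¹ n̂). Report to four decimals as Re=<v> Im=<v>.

Re=-0.0839 Im=0.1468

Need the full column D^3_{m',-3} for m'=−3..3 at α=5.6453, β=0.1833, γ=0.3037.
cos(β/2)=0.995803, sin(β/2)=0.091522
d^3_{-3,-3}: single k=0 term ⇒ +0.975081;  D = +0.524740-0.821846i
d^3_{-2,-3}: single k=0 term ⇒ -0.219517;  D = -0.205081+0.078289i
d^3_{-1,-3}: single k=0 term ⇒ +0.031900;  D = +0.030717+0.008607i
d^3_{0,-3}: single k=0 term ⇒ -0.003385;  D = -0.002075-0.002675i
d^3_{1,-3}: single k=0 term ⇒ +0.000269;  D = +0.000006+0.000269i
d^3_{2,-3}: single k=0 term ⇒ -0.000016;  D = +0.000009-0.000013i
d^3_{3,-3}: single k=0 term ⇒ +0.000001;  D = -0.000001+0.000000i
Y_3^{m'}(θ=2.1582,φ=3.0754) and Σ D·Y over m':
  (+0.5247-0.8218i)·(-0.2359-0.0475i)  (-0.2051+0.0783i)·(-0.3890-0.0518i)  (+0.0307+0.0086i)·(-0.1438-0.0095i)  (-0.0021-0.0027i)·(+0.3028+0.0000i)  (+0.0000+0.0003i)·(+0.1438-0.0095i)  (+0.0000-0.0000i)·(-0.3890+0.0518i)  (-0.0000+0.0000i)·(+0.2359-0.0475i)
Y_3^-3(R⁻¹ n̂) = -0.083928+0.146833i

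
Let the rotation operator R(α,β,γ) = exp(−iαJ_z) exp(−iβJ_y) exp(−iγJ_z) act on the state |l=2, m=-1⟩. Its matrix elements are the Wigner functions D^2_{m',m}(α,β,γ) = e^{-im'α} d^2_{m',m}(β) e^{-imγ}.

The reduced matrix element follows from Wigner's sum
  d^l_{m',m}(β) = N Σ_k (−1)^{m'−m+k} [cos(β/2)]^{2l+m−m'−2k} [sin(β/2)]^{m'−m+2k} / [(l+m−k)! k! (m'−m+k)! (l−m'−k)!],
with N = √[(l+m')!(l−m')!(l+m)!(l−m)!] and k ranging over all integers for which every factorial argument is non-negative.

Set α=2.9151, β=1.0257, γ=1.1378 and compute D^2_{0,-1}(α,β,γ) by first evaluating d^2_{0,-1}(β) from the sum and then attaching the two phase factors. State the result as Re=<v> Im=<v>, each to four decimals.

Re=-0.2278 Im=-0.4929

D^2_{0,-1}(2.9151,1.0257,1.1378) = e^{-i·0·2.9151}·d^2_{0,-1}(1.0257)·e^{-i·-1·1.1378}. Compute d first:
With c≡cos(β/2)=0.871350 and s≡sin(β/2)=0.490663, N=[2·2·1·6]^{1/2}=4.898979
The bounds max(0,m−m')=0 and min(l+m,l−m')=1 give 2 terms
  k=0: (−1)^1·4.8990/(2)·0.8713^3·0.4907^1 = -0.795126
  k=1: (−1)^2·4.8990/(2)·0.8713^1·0.4907^3 = +0.252126
d^2_{0,-1}(1.0257) = -0.795126 +0.252126 = -0.543000
Attach z-rotation phases: D = e^{-i(0)(2.9151)}·(-0.543000)·e^{-i(-1)(1.1378)} = -0.227839-0.492888i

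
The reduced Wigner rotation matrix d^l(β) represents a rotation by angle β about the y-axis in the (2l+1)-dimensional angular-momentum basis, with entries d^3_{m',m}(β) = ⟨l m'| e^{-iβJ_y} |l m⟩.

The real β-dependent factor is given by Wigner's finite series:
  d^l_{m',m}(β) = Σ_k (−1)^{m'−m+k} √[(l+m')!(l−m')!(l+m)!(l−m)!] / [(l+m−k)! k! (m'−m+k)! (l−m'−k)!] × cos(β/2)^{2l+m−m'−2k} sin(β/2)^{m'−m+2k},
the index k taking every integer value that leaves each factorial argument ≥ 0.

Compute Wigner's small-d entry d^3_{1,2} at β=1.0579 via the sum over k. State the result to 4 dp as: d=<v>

d=0.2424

d^3_{1,2}(β=1.0579) via Wigner's sum:
With c≡cos(β/2)=0.863337 and s≡sin(β/2)=0.504627, N=[24·2·120·1]^{1/2}=75.894664
k∈{1,2} keeps every argument non-negative
  k=1: (−1)^0·75.8947/(24)·0.8633^5·0.5046^1 = +0.765373
  k=2: (−1)^1·75.8947/(12)·0.8633^3·0.5046^3 = -0.522978
d^3_{1,2}(1.0579) = +0.765373 -0.522978 = +0.242395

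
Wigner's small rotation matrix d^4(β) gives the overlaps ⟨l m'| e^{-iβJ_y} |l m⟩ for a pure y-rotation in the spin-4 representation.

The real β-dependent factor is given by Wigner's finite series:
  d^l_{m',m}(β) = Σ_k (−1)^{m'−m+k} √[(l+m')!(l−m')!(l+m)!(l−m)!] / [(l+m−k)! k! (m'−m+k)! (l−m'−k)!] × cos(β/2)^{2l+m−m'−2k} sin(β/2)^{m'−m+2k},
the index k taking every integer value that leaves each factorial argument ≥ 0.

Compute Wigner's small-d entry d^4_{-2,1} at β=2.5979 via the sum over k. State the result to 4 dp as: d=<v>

d^4_{-2,1}(β=2.5979) via Wigner's sum:
With c≡cos(β/2)=0.268510 and s≡sin(β/2)=0.963277, N=[2·720·120·6]^{1/2}=1018.233765
The bounds max(0,m−m')=3 and min(l+m,l−m')=5 give 3 terms
  k=3: (−1)^0·1018.2338/(72)·0.2685^5·0.9633^3 = +0.017643
  k=4: (−1)^1·1018.2338/(48)·0.2685^3·0.9633^5 = -0.340600
  k=5: (−1)^2·1018.2338/(240)·0.2685^1·0.9633^7 = +0.876708
d^4_{-2,1}(2.5979) = +0.017643 -0.340600 +0.876708 = +0.553751

d=0.5538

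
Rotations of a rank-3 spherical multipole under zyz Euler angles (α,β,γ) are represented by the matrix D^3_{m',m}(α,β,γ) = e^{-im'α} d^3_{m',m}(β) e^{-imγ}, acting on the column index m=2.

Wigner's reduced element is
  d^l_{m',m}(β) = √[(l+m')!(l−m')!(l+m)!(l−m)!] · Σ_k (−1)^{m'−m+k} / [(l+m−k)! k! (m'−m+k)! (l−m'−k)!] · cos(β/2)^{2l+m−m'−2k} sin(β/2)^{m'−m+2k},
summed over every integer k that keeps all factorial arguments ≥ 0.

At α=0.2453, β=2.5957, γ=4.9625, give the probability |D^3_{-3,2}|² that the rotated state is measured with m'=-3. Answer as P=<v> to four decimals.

P=0.2990

D^3_{-3,2}(0.2453,2.5957,4.9625) = e^{-i·-3·0.2453}·d^3_{-3,2}(2.5957)·e^{-i·2·4.9625}. Compute d first:
With c≡cos(β/2)=0.269570 and s≡sin(β/2)=0.962981, N=[1·720·120·1]^{1/2}=293.938769
Admissible k: 5..5 (factorial args all ≥0)
  k=5: (−1)^0·293.9388/(120)·0.2696^1·0.9630^5 = +0.546808
d^3_{-3,2}(2.5957) = +0.546808
|D^3_{-3,2}|² = |d^3_{-3,2}(β)|² = (+0.546808)² = 0.298999 (the z-rotation phases have unit modulus)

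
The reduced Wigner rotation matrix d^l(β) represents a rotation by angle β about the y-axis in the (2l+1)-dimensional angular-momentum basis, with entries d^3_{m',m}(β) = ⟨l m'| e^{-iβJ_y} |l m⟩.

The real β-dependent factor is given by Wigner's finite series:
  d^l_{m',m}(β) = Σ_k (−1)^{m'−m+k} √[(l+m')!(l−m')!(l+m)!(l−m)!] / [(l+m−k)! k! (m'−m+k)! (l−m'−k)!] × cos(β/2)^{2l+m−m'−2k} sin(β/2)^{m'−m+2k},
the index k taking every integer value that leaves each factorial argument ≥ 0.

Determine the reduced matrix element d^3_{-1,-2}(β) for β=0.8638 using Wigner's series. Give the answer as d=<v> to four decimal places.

d^3_{-1,-2}(β=0.8638) via Wigner's sum:
Half-angle: c=0.908172, s=0.418597. N=√(2·24·1·120)=75.894664
k: max(0,(-2)−(-1))=0 … min(3+(-2),3−(-1))=1
  k=0: (−1)^1·75.8947/(24)·0.9082^5·0.4186^1 = -0.817781
  k=1: (−1)^2·75.8947/(12)·0.9082^3·0.4186^3 = +0.347475
d^3_{-1,-2}(0.8638) = -0.817781 +0.347475 = -0.470306

d=-0.4703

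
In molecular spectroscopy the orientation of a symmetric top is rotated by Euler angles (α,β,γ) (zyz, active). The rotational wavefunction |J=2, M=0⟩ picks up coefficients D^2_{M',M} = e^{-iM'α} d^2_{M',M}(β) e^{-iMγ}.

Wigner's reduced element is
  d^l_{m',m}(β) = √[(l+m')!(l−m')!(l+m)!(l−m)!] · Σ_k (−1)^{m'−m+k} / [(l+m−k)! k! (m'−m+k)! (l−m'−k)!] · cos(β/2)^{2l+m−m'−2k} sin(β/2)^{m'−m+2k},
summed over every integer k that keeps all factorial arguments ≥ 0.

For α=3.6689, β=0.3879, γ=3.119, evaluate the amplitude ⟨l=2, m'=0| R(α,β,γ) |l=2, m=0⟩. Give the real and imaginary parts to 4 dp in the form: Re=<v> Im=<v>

Re=0.7854 Im=0.0000

First d^2_{0,0}(β=0.3879), then the phase factors e^{-i(0)α} and e^{-i(0)γ}:
Half-angle: c=0.981251, s=0.192736. N=√(2·2·2·2)=4.000000
Admissible k: 0..2 (factorial args all ≥0)
  k=0: (−1)^0·4.0000/(4)·0.9813^4·0.1927^0 = +0.927085
  k=1: (−1)^1·4.0000/(1)·0.9813^2·0.1927^2 = -0.143069
  k=2: (−1)^2·4.0000/(4)·0.9813^0·0.1927^4 = +0.001380
d^2_{0,0}(0.3879) = +0.927085 -0.143069 +0.001380 = +0.785396
D = (+1.000000+0.000000i)·(+0.785396)·(+1.000000+0.000000i) = +0.785396+0.000000i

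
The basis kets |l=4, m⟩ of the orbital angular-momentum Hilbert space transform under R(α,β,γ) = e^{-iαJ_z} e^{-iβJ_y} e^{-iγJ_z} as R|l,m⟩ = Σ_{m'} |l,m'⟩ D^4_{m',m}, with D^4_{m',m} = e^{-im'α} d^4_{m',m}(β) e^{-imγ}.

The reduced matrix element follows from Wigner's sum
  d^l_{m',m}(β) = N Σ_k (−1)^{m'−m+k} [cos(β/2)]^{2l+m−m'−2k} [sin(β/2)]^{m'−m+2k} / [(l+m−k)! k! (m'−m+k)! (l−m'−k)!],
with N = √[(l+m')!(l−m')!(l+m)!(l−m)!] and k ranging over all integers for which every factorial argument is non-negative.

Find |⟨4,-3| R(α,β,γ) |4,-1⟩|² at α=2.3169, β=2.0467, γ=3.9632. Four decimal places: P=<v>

P=0.1608

Split into d^4_{-3,-1}(β=2.0467) × two z-phases.
Half-angle: c=0.520508, s=0.853857. N=√(1·5040·6·120)=1904.940944
Admissible k: 2..3 (factorial args all ≥0)
  k=2: (−1)^0·1904.9409/(240)·0.5205^6·0.8539^2 = +0.115082
  k=3: (−1)^1·1904.9409/(144)·0.5205^4·0.8539^4 = -0.516143
d^4_{-3,-1}(2.0467) = +0.115082 -0.516143 = -0.401061
|D^4_{-3,-1}|² = |d^4_{-3,-1}(β)|² = (-0.401061)² = 0.160850 (the z-rotation phases have unit modulus)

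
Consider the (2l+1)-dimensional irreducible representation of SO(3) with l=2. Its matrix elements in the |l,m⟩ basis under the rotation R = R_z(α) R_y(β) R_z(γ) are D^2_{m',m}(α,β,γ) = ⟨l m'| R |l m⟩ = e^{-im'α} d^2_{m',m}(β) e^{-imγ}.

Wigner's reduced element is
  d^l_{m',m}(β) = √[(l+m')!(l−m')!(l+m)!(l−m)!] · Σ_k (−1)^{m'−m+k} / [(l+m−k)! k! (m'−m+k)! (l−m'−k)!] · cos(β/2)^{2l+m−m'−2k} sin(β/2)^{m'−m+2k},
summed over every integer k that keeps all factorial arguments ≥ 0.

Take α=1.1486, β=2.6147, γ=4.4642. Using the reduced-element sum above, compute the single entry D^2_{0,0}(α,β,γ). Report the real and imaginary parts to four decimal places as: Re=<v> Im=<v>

Re=0.6207 Im=0.0000

Split into d^2_{0,0}(β=2.6147) × two z-phases.
Half-angle: c=0.260410, s=0.965498. N=√(2·2·2·2)=4.000000
The bounds max(0,m−m')=0 and min(l+m,l−m')=2 give 3 terms
  k=0: (−1)^0·4.0000/(4)·0.2604^4·0.9655^0 = +0.004599
  k=1: (−1)^1·4.0000/(1)·0.2604^2·0.9655^2 = -0.252858
  k=2: (−1)^2·4.0000/(4)·0.2604^0·0.9655^4 = +0.868972
d^2_{0,0}(2.6147) = +0.004599 -0.252858 +0.868972 = +0.620713
Attach z-rotation phases: D = e^{-i(0)(1.1486)}·(+0.620713)·e^{-i(0)(4.4642)} = +0.620713+0.000000i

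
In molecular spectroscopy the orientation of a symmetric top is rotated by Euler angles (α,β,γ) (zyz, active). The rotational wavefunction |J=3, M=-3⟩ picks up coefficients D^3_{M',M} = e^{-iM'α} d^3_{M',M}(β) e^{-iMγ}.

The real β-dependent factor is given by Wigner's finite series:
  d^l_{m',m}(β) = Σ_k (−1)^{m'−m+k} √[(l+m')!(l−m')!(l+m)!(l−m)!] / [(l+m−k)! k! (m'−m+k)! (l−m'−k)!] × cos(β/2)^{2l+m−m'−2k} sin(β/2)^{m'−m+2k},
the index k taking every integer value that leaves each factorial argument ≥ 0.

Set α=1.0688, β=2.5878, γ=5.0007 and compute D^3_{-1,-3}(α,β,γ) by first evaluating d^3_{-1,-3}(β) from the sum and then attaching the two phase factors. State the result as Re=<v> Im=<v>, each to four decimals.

Re=-0.0187 Im=-0.0071

First d^3_{-1,-3}(β=2.5878), then the phase factors e^{-i(-1)α} and e^{-i(-3)γ}:
With c≡cos(β/2)=0.273372 and s≡sin(β/2)=0.961909, N=[2·24·1·720]^{1/2}=185.903201
k: max(0,(-3)−(-1))=0 … min(3+(-3),3−(-1))=0
  k=0: (−1)^2·185.9032/(48)·0.2734^4·0.9619^2 = +0.020014
d^3_{-1,-3}(2.5878) = +0.020014
D = (+0.481177+0.876624i)·(+0.020014)·(-0.761052+0.648691i) = -0.018710-0.007105i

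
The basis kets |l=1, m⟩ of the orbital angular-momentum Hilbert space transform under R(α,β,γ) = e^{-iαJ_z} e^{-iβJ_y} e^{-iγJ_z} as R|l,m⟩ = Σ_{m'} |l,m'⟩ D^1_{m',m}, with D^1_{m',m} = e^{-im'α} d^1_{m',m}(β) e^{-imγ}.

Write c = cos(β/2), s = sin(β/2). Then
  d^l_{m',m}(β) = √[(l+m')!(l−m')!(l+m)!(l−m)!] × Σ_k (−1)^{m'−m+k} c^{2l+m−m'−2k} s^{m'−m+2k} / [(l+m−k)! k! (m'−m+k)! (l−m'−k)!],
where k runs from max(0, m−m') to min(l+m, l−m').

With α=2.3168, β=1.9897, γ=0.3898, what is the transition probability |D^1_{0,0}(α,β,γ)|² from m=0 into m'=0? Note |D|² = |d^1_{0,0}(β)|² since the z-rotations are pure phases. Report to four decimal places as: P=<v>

P=0.1655

First d^1_{0,0}(β=1.9897), then the phase factors e^{-i(0)α} and e^{-i(0)γ}:
c=cos(1.9897/2)=0.544629, s=sin(1.9897/2)=0.838677; N=√[1·1·1·1]=1.000000
k: max(0,(0)−(0))=0 … min(1+(0),1−(0))=1
  k=0: (−1)^0·1.0000/(1)·0.5446^2·0.8387^0 = +0.296620
  k=1: (−1)^1·1.0000/(1)·0.5446^0·0.8387^2 = -0.703380
d^1_{0,0}(1.9897) = +0.296620 -0.703380 = -0.406759
|D^1_{0,0}|² = |d^1_{0,0}(β)|² = (-0.406759)² = 0.165453 (the z-rotation phases have unit modulus)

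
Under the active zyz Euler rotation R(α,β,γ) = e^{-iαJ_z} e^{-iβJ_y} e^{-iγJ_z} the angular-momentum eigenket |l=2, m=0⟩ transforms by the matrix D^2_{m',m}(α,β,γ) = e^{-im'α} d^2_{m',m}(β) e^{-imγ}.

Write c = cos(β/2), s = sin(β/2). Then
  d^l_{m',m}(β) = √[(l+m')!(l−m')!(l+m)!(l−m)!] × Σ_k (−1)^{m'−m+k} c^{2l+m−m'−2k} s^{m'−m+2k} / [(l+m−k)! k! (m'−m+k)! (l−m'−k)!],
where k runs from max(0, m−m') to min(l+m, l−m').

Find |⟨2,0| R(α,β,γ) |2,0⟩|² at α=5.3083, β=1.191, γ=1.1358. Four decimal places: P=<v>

Split into d^2_{0,0}(β=1.191) × two z-phases.
With c≡cos(β/2)=0.827868 and s≡sin(β/2)=0.560923, N=[2·2·2·2]^{1/2}=4.000000
The bounds max(0,m−m')=0 and min(l+m,l−m')=2 give 3 terms
  k=0: (−1)^0·4.0000/(4)·0.8279^4·0.5609^0 = +0.469726
  k=1: (−1)^1·4.0000/(1)·0.8279^2·0.5609^2 = -0.862558
  k=2: (−1)^2·4.0000/(4)·0.8279^0·0.5609^4 = +0.098995
d^2_{0,0}(1.191) = +0.469726 -0.862558 +0.098995 = -0.293837
|D^2_{0,0}|² = |d^2_{0,0}(β)|² = (-0.293837)² = 0.086340 (the z-rotation phases have unit modulus)

P=0.0863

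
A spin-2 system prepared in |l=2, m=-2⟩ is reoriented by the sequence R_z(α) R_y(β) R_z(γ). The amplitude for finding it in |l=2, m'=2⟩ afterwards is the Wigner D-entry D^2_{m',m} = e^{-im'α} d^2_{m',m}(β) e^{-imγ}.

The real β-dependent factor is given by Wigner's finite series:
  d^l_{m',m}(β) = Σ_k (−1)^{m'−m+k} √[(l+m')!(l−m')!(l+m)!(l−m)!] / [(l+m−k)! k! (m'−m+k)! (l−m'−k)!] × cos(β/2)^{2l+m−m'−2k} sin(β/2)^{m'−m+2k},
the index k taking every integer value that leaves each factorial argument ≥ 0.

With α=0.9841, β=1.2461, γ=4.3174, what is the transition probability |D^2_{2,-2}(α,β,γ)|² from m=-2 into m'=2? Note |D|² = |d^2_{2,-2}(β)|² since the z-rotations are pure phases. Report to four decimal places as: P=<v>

Split into d^2_{2,-2}(β=1.2461) × two z-phases.
With c≡cos(β/2)=0.812103 and s≡sin(β/2)=0.583515, N=[24·1·1·24]^{1/2}=24.000000
The bounds max(0,m−m')=0 and min(l+m,l−m')=0 give 1 term
  k=0: (−1)^4·24.0000/(24)·0.8121^0·0.5835^4 = +0.115933
d^2_{2,-2}(1.2461) = +0.115933
|D^2_{2,-2}|² = |d^2_{2,-2}(β)|² = (+0.115933)² = 0.013440 (the z-rotation phases have unit modulus)

P=0.0134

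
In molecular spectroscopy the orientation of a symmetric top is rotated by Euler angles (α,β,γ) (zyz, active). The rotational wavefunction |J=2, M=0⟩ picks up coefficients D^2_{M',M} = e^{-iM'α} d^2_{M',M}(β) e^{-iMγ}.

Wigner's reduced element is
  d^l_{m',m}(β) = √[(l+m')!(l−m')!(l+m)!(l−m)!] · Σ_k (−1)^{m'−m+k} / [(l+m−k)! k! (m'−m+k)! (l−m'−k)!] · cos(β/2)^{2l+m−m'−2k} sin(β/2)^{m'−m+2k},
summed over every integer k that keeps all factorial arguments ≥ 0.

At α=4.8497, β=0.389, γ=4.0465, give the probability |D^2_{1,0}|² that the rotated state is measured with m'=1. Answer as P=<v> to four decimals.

First d^2_{1,0}(β=0.389), then the phase factors e^{-i(1)α} and e^{-i(0)γ}:
c=cos(0.389/2)=0.981144, s=sin(0.389/2)=0.193276; N=√[6·1·2·2]=4.898979
k∈{0,1} keeps every argument non-negative
  k=0: (−1)^1·4.8990/(2)·0.9811^3·0.1933^1 = -0.447149
  k=1: (−1)^2·4.8990/(2)·0.9811^1·0.1933^3 = +0.017352
d^2_{1,0}(0.389) = -0.447149 +0.017352 = -0.429797
|D^2_{1,0}|² = |d^2_{1,0}(β)|² = (-0.429797)² = 0.184726 (the z-rotation phases have unit modulus)

P=0.1847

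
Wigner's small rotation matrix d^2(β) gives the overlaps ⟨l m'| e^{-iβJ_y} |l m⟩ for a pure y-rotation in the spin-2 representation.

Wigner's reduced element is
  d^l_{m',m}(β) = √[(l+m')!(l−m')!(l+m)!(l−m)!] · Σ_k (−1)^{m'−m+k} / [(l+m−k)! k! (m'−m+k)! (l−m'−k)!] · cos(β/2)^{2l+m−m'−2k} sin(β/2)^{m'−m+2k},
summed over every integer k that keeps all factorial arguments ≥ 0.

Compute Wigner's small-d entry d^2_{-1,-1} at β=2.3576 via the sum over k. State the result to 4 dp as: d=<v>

d=-0.3526

d^2_{-1,-1}(β=2.3576) via Wigner's sum:
With c≡cos(β/2)=0.382034 and s≡sin(β/2)=0.924148, N=[1·6·1·6]^{1/2}=6.000000
k: max(0,(-1)−(-1))=0 … min(2+(-1),2−(-1))=1
  k=0: (−1)^0·6.0000/(6)·0.3820^4·0.9241^0 = +0.021301
  k=1: (−1)^1·6.0000/(2)·0.3820^2·0.9241^2 = -0.373946
d^2_{-1,-1}(2.3576) = +0.021301 -0.373946 = -0.352644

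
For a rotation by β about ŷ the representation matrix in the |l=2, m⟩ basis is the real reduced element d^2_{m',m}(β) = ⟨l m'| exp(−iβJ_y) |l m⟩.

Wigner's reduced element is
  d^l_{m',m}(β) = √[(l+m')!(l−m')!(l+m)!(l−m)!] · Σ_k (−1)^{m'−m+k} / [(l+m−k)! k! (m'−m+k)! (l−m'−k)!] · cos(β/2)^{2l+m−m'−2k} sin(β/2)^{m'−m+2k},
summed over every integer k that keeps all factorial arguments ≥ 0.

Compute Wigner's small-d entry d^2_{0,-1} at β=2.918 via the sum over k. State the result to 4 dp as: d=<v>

d=0.2648

d^2_{0,-1}(β=2.918) via Wigner's sum:
With c≡cos(β/2)=0.111564 and s≡sin(β/2)=0.993757, N=[2·2·1·6]^{1/2}=4.898979
k∈{0,1} keeps every argument non-negative
  k=0: (−1)^1·4.8990/(2)·0.1116^3·0.9938^1 = -0.003380
  k=1: (−1)^2·4.8990/(2)·0.1116^1·0.9938^3 = +0.268188
d^2_{0,-1}(2.918) = -0.003380 +0.268188 = +0.264808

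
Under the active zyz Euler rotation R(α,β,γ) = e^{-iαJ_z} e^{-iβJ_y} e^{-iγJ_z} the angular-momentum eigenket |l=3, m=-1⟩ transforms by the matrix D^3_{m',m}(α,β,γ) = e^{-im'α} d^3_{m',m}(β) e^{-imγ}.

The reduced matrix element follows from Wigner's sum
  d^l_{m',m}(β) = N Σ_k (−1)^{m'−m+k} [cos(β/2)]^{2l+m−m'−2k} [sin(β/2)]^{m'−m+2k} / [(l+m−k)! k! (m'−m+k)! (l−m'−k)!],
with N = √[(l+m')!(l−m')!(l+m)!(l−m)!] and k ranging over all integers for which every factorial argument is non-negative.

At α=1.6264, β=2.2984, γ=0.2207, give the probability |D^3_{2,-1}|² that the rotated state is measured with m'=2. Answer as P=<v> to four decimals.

P=0.2393

D^3_{2,-1}(1.6264,2.2984,0.2207) = e^{-i·2·1.6264}·d^3_{2,-1}(2.2984)·e^{-i·-1·0.2207}. Compute d first:
With c≡cos(β/2)=0.409218 and s≡sin(β/2)=0.912437, N=[120·1·2·24]^{1/2}=75.894664
The bounds max(0,m−m')=0 and min(l+m,l−m')=1 give 2 terms
  k=0: (−1)^3·75.8947/(12)·0.4092^3·0.9124^3 = -0.329231
  k=1: (−1)^4·75.8947/(24)·0.4092^1·0.9124^5 = +0.818405
d^3_{2,-1}(2.2984) = -0.329231 +0.818405 = +0.489174
|D^3_{2,-1}|² = |d^3_{2,-1}(β)|² = (+0.489174)² = 0.239291 (the z-rotation phases have unit modulus)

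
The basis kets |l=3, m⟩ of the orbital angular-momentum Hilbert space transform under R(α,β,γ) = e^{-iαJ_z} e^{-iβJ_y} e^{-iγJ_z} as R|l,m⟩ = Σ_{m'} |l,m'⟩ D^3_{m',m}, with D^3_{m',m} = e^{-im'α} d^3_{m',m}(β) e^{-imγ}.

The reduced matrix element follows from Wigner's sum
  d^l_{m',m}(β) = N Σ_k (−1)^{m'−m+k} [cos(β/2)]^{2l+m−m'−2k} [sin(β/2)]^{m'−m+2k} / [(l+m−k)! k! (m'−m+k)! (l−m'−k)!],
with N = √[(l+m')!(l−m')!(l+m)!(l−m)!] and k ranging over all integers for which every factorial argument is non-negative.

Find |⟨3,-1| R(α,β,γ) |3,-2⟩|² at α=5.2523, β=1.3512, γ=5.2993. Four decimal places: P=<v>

P=0.0265

D^3_{-1,-2}(5.2523,1.3512,5.2993) = e^{-i·-1·5.2523}·d^3_{-1,-2}(1.3512)·e^{-i·-2·5.2993}. Compute d first:
With c≡cos(β/2)=0.780332 and s≡sin(β/2)=0.625366, N=[2·24·1·120]^{1/2}=75.894664
k: max(0,(-2)−(-1))=0 … min(3+(-2),3−(-1))=1
  k=0: (−1)^1·75.8947/(24)·0.7803^5·0.6254^1 = -0.572177
  k=1: (−1)^2·75.8947/(12)·0.7803^3·0.6254^3 = +0.734971
d^3_{-1,-2}(1.3512) = -0.572177 +0.734971 = +0.162793
|D^3_{-1,-2}|² = |d^3_{-1,-2}(β)|² = (+0.162793)² = 0.026502 (the z-rotation phases have unit modulus)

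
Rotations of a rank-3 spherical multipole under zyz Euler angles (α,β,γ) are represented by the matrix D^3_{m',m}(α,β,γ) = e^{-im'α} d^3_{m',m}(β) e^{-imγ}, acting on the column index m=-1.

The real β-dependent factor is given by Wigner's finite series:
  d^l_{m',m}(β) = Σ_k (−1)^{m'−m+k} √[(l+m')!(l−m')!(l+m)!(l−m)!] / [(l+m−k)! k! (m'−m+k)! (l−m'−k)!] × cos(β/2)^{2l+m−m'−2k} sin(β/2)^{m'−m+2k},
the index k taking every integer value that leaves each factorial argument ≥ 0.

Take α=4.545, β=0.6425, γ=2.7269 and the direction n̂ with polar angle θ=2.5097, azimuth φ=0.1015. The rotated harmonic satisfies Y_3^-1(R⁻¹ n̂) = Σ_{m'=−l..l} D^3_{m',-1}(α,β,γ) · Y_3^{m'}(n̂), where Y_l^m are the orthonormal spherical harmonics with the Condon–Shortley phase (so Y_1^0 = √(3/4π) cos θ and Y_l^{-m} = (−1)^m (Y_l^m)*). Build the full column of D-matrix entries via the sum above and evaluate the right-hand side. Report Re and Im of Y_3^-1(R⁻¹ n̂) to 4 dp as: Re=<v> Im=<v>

Re=-0.0551 Im=0.3738

Need the full column D^3_{m',-1} for m'=−3..3 at α=4.545, β=0.6425, γ=2.7269.
cos(β/2)=0.948841, sin(β/2)=0.315753
d^3_{-3,-1}: single k=2 term ⇒ +0.312979;  D = -0.248410-0.190390i
d^3_{-2,-1}: k∈[1..2] ⇒ +0.767919 -0.170080 = +0.597839;  D = +0.437648-0.407279i
d^3_{-1,-1}: k∈[0..2] ⇒ +0.729730 -0.646486 +0.053694 = +0.136938;  D = +0.075283+0.114387i
d^3_{0,-1}: k∈[0..2] ⇒ -0.841213 +0.279470 -0.010316 = -0.572060;  D = +0.523572-0.230488i
d^3_{1,-1}: k∈[0..2] ⇒ +0.484865 -0.071592 +0.000991 = +0.414263;  D = -0.101408-0.401660i
d^3_{2,-1}: k∈[0..1] ⇒ -0.170080 +0.009417 = -0.160662;  D = -0.160150+0.012826i
d^3_{3,-1}: single k=0 term ⇒ +0.034659;  D = -0.003028+0.034527i
Y_3^{m'}(θ=2.5097,φ=0.1015) and Σ D·Y over m':
  (-0.2484-0.1904i)·(+0.0820-0.0258i)  (+0.4376-0.4073i)·(-0.2818+0.0580i)  (+0.0753+0.1144i)·(+0.4284-0.0436i)  (+0.5236-0.2305i)·(-0.0769+0.0000i)  (-0.1014-0.4017i)·(-0.4284-0.0436i)  (-0.1601+0.0128i)·(-0.2818-0.0580i)  (-0.0030+0.0345i)·(-0.0820-0.0258i)
Y_3^-1(R⁻¹ n̂) = -0.055112+0.373792i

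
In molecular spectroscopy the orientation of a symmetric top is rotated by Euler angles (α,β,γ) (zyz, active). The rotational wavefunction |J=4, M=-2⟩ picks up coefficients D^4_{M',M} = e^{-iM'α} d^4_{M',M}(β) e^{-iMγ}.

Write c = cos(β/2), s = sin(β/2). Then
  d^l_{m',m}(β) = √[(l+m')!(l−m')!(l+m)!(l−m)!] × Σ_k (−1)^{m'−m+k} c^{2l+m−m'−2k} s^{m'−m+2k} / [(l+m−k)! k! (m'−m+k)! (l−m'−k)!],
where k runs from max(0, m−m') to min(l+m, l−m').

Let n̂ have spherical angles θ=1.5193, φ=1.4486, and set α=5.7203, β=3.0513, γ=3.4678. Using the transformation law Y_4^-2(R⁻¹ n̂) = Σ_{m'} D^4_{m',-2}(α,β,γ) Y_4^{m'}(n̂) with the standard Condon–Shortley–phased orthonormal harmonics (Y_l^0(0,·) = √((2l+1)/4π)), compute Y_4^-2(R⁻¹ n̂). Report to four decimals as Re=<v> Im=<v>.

Need the full column D^4_{m',-2} for m'=−4..4 at α=5.7203, β=3.0513, γ=3.4678.
cos(β/2)=0.045131, sin(β/2)=0.998981
d^4_{-4,-2}: single k=2 term ⇒ +0.000000;  D = -0.000000-0.000000i
d^4_{-3,-2}: k∈[1..2] ⇒ +0.000000 -0.000002 = -0.000002;  D = -0.000001+0.000002i
d^4_{-2,-2}: k∈[0..2] ⇒ +0.000000 -0.000000 +0.000062 = +0.000062;  D = +0.000055-0.000028i
d^4_{-1,-2}: k∈[0..2] ⇒ -0.000000 +0.000004 -0.001293 = -0.001289;  D = -0.001284-0.000115i
d^4_{0,-2}: k∈[0..2] ⇒ +0.000000 -0.000105 +0.019205 = +0.019101;  D = +0.015178+0.011596i
d^4_{1,-2}: k∈[0..2] ⇒ -0.000003 +0.001940 -0.190113 = -0.188176;  D = -0.065496-0.176410i
d^4_{2,-2}: k∈[0..2] ⇒ +0.000062 -0.024293 +0.991878 = +0.967647;  D = -0.199244+0.946912i
d^4_{3,-2}: k∈[0..1] ⇒ -0.001027 +0.167664 = +0.166637;  D = -0.116035+0.119599i
d^4_{4,-2}: single k=0 term ⇒ +0.010712;  D = -0.010411+0.002522i
Y_4^{m'}(θ=1.5193,φ=1.4486) and Σ D·Y over m':
  (-0.0000-0.0000i)·(+0.3886+0.2067i)  (-0.0000+0.0000i)·(-0.0230+0.0599i)  (+0.0001-0.0000i)·(+0.3177+0.0792i)  (-0.0013-0.0001i)·(-0.0088+0.0720i)  (+0.0152+0.0116i)·(+0.3090+0.0000i)  (-0.0655-0.1764i)·(+0.0088+0.0720i)  (-0.1992+0.9469i)·(+0.3177-0.0792i)  (-0.1160+0.1196i)·(+0.0230+0.0599i)  (-0.0104+0.0025i)·(+0.3886-0.2067i)
Y_4^-2(R⁻¹ n̂) = +0.015209+0.312784i

Re=0.0152 Im=0.3128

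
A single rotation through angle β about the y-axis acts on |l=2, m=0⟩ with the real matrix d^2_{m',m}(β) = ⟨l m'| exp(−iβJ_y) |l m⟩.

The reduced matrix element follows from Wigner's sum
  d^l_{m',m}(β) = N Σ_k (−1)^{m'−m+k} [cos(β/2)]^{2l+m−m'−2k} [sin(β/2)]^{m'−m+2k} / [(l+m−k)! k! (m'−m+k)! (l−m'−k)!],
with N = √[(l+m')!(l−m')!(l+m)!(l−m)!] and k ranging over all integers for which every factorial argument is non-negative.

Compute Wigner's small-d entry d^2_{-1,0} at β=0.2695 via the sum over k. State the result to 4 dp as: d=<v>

d^2_{-1,0}(β=0.2695) via Wigner's sum:
With c≡cos(β/2)=0.990935 and s≡sin(β/2)=0.134343, N=[1·6·2·2]^{1/2}=4.898979
k∈{1,2} keeps every argument non-negative
  k=1: (−1)^0·4.8990/(2)·0.9909^3·0.1343^1 = +0.320203
  k=2: (−1)^1·4.8990/(2)·0.9909^1·0.1343^3 = -0.005885
d^2_{-1,0}(0.2695) = +0.320203 -0.005885 = +0.314317

d=0.3143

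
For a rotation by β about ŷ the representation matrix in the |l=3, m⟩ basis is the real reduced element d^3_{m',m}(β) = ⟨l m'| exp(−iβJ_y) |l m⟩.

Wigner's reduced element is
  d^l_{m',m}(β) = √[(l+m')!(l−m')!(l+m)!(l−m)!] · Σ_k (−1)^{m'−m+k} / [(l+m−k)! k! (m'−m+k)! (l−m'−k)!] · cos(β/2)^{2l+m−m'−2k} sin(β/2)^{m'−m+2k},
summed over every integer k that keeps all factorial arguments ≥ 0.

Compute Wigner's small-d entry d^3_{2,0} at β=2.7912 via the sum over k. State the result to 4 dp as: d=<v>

d=-0.1515

d^3_{2,0}(β=2.7912) via Wigner's sum:
c=cos(2.7912/2)=0.174301, s=sin(2.7912/2)=0.984692; N=√[120·1·6·6]=65.726707
k: max(0,(0)−(2))=0 … min(3+(0),3−(2))=1
  k=0: (−1)^2·65.7267/(12)·0.1743^4·0.9847^2 = +0.004902
  k=1: (−1)^3·65.7267/(12)·0.1743^2·0.9847^4 = -0.156446
d^3_{2,0}(2.7912) = +0.004902 -0.156446 = -0.151544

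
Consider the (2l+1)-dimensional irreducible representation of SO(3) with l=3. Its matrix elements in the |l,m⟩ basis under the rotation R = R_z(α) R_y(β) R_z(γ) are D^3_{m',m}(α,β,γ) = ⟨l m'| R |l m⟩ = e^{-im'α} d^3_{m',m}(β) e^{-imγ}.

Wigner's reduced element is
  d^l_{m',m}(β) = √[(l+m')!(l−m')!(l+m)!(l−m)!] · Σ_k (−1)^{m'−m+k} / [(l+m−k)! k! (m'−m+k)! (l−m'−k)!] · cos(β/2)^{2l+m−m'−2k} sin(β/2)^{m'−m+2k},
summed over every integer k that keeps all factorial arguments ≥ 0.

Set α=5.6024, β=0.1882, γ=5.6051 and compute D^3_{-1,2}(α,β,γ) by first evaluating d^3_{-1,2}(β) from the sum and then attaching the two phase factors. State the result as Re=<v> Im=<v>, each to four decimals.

Re=0.0040 Im=0.0032

Split into d^3_{-1,2}(β=0.1882) × two z-phases.
c=cos(0.1882/2)=0.995576, s=sin(0.1882/2)=0.093961; N=√[2·24·120·1]=75.894664
Admissible k: 3..4 (factorial args all ≥0)
  k=3: (−1)^0·75.8947/(12)·0.9956^3·0.0940^3 = +0.005177
  k=4: (−1)^1·75.8947/(24)·0.9956^1·0.0940^5 = -0.000023
d^3_{-1,2}(0.1882) = +0.005177 -0.000023 = +0.005154
D = (+0.777079-0.629403i)·(+0.005154)·(+0.212982+0.977056i) = +0.004023+0.003222i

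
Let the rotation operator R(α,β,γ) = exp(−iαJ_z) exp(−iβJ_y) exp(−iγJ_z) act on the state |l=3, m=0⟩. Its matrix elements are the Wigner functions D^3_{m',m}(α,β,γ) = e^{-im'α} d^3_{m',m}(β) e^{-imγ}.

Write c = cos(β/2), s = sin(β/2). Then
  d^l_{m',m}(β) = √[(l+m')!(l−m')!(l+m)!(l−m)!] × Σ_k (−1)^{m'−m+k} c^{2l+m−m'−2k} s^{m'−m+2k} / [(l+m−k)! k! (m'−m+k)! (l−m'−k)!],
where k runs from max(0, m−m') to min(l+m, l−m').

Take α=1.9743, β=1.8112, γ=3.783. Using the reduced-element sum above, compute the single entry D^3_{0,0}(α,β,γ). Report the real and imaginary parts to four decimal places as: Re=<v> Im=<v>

Re=0.3234 Im=0.0000

Split into d^3_{0,0}(β=1.8112) × two z-phases.
Half-angle: c=0.617214, s=0.786796. N=√(6·6·6·6)=36.000000
The bounds max(0,m−m')=0 and min(l+m,l−m')=3 give 4 terms
  k=0: (−1)^0·36.0000/(36)·0.6172^6·0.7868^0 = +0.055286
  k=1: (−1)^1·36.0000/(4)·0.6172^4·0.7868^2 = -0.808553
  k=2: (−1)^2·36.0000/(4)·0.6172^2·0.7868^4 = +1.313897
  k=3: (−1)^3·36.0000/(36)·0.6172^0·0.7868^6 = -0.237231
d^3_{0,0}(1.8112) = +0.055286 -0.808553 +1.313897 -0.237231 = +0.323399
D = (+1.000000+0.000000i)·(+0.323399)·(+1.000000+0.000000i) = +0.323399+0.000000i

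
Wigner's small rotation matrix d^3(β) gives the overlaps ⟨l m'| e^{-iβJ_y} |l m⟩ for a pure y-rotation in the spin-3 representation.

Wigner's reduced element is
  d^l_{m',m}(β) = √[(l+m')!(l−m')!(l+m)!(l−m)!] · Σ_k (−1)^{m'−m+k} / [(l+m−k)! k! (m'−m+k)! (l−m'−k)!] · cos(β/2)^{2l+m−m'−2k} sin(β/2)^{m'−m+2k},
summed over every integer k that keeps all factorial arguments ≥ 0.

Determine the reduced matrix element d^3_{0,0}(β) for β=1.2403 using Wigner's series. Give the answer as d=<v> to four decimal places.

d=-0.4013

d^3_{0,0}(β=1.2403) via Wigner's sum:
c=cos(1.2403/2)=0.813791, s=sin(1.2403/2)=0.581157; N=√[6·6·6·6]=36.000000
k∈{0,1,2,3} keeps every argument non-negative
  k=0: (−1)^0·36.0000/(36)·0.8138^6·0.5812^0 = +0.290455
  k=1: (−1)^1·36.0000/(4)·0.8138^4·0.5812^2 = -1.333159
  k=2: (−1)^2·36.0000/(4)·0.8138^2·0.5812^4 = +0.679897
  k=3: (−1)^3·36.0000/(36)·0.8138^0·0.5812^6 = -0.038527
d^3_{0,0}(1.2403) = +0.290455 -1.333159 +0.679897 -0.038527 = -0.401334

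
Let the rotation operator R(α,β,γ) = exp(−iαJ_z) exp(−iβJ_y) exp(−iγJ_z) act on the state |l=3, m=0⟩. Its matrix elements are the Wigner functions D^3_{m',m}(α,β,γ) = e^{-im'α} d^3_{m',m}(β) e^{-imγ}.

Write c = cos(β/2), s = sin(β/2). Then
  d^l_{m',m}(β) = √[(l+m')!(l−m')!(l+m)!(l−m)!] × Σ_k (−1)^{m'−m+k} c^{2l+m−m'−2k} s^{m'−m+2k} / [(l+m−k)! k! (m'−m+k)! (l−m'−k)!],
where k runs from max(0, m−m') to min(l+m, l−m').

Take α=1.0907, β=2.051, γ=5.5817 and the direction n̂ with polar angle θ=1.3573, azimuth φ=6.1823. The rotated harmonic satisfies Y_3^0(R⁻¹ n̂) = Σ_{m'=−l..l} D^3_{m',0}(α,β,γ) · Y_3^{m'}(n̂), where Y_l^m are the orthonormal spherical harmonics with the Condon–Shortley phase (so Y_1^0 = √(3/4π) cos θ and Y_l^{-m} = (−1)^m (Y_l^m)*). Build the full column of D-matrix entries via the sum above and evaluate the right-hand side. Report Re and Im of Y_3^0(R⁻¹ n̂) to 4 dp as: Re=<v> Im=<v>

Need the full column D^3_{m',0} for m'=−3..3 at α=1.0907, β=2.051, γ=5.5817.
cos(β/2)=0.518671, sin(β/2)=0.854974
d^3_{-3,0}: single k=3 term ⇒ +0.389987;  D = -0.386671-0.050752i
d^3_{-2,0}: k∈[2..3] ⇒ +0.289758 -0.787329 = -0.497571;  D = +0.285288-0.407661i
d^3_{-1,0}: k∈[1..3] ⇒ +0.111174 -0.906248 +0.820817 = +0.025744;  D = +0.011890+0.022834i
d^3_{0,0}: k∈[0..3] ⇒ +0.019469 -0.476121 +1.293713 -0.390586 = +0.446476;  D = +0.446476+0.000000i
d^3_{1,0}: k∈[0..2] ⇒ -0.111174 +0.906248 -0.820817 = -0.025744;  D = -0.011890+0.022834i
d^3_{2,0}: k∈[0..1] ⇒ +0.289758 -0.787329 = -0.497571;  D = +0.285288+0.407661i
d^3_{3,0}: single k=0 term ⇒ -0.389987;  D = +0.386671-0.050752i
Y_3^{m'}(θ=1.3573,φ=6.1823) and Σ D·Y over m':
  (-0.3867-0.0508i)·(+0.3717+0.1161i)  (+0.2853-0.4077i)·(+0.2026+0.0414i)  (+0.0119+0.0228i)·(-0.2437-0.0247i)  (+0.4465+0.0000i)·(-0.2195+0.0000i)  (-0.0119+0.0228i)·(+0.2437-0.0247i)  (+0.2853+0.4077i)·(+0.2026-0.0414i)  (+0.3867-0.0508i)·(-0.3717+0.1161i)
Y_3^0(R⁻¹ n̂) = -0.228952+0.000000i

Re=-0.2290 Im=0.0000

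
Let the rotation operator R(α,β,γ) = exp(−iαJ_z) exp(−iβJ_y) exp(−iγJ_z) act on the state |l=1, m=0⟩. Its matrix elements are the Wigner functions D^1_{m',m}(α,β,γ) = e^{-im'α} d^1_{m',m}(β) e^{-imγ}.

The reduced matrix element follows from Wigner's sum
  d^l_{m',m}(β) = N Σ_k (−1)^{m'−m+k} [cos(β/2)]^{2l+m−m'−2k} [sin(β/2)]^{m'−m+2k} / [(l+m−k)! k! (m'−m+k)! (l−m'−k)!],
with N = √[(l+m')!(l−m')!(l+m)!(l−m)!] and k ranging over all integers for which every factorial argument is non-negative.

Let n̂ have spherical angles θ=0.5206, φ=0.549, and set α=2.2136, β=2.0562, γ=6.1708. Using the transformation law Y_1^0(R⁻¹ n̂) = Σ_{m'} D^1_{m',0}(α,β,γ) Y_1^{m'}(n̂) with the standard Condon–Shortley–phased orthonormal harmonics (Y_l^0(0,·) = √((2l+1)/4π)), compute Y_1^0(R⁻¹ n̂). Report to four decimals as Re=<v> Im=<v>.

Re=-0.2179 Im=0.0000

Need the full column D^1_{m',0} for m'=−1..1 at α=2.2136, β=2.0562, γ=6.1708.
cos(β/2)=0.516447, sin(β/2)=0.856319
d^1_{-1,0}: single k=1 term ⇒ +0.625427;  D = -0.374907+0.500603i
d^1_{0,0}: k∈[0..1] ⇒ +0.266717 -0.733283 = -0.466565;  D = -0.466565+0.000000i
d^1_{1,0}: single k=0 term ⇒ -0.625427;  D = +0.374907+0.500603i
Y_1^{m'}(θ=0.5206,φ=0.549) and Σ D·Y over m':
  (-0.3749+0.5006i)·(+0.1466-0.0897i)  (-0.4666+0.0000i)·(+0.4239+0.0000i)  (+0.3749+0.5006i)·(-0.1466-0.0897i)
Y_1^0(R⁻¹ n̂) = -0.217899+0.000000i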